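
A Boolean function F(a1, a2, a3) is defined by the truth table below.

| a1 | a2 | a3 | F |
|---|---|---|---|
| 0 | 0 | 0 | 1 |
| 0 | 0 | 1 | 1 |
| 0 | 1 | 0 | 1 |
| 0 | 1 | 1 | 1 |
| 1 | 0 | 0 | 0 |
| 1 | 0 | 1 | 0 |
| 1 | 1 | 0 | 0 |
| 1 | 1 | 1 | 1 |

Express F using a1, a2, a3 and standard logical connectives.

F is 0 on only 3 rows — (1,0,0), (1,0,1), (1,1,0). Writing each as a minterm (a1·¬a2·¬a3, a1·¬a2·a3, a1·a2·¬a3) and OR-ing them characterizes exactly where F=0, so F is the negation of that disjunction.

F(a1, a2, a3) = NOT ((((a1 AND NOT a2) AND NOT a3) OR ((a1 AND NOT a2) AND a3)) OR ((a1 AND a2) AND NOT a3))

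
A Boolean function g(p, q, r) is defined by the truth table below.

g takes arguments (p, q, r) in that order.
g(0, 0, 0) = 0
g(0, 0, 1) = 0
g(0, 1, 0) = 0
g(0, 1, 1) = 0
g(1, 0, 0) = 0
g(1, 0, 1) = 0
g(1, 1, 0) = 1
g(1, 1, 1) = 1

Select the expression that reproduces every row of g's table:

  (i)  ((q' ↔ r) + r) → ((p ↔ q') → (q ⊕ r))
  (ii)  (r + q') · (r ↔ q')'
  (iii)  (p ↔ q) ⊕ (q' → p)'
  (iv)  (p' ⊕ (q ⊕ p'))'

iii

(i): at (0,0,0) it gives 1, but g = 0 — eliminated.
(ii): at (0,0,0) it gives 1, but g = 0 — eliminated.
(iv): at (0,0,0) it gives 1, but g = 0 — eliminated.
Only (iii) survives; checking it on all 8 rows confirms it matches g.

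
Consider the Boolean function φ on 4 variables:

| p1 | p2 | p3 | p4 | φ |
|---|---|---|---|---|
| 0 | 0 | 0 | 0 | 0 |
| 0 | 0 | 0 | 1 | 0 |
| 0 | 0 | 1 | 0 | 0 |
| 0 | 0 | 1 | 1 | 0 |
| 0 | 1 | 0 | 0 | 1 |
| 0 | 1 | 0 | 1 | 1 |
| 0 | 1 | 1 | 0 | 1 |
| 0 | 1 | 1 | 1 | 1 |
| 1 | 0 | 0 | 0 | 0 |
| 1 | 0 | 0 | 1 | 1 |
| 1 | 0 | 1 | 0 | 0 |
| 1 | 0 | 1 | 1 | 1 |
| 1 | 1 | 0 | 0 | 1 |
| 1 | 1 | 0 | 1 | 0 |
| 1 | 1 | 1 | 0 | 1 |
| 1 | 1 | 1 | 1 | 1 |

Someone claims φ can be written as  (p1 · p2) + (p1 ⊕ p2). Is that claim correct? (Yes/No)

Evaluate (p1 · p2) + (p1 ⊕ p2) on each row and compare to φ:
  p1=0, p2=0, p3=0, p4=0: formula gives 0, φ = 0 ✓
  p1=0, p2=0, p3=0, p4=1: formula gives 0, φ = 0 ✓
  p1=0, p2=0, p3=1, p4=0: formula gives 0, φ = 0 ✓
  p1=0, p2=0, p3=1, p4=1: formula gives 0, φ = 0 ✓
  …
  p1=1, p2=0, p3=0, p4=0: formula gives 1, but φ = 0 ✗
Since they disagree at (1,0,0,0), the expression is not a correct formula for φ.

No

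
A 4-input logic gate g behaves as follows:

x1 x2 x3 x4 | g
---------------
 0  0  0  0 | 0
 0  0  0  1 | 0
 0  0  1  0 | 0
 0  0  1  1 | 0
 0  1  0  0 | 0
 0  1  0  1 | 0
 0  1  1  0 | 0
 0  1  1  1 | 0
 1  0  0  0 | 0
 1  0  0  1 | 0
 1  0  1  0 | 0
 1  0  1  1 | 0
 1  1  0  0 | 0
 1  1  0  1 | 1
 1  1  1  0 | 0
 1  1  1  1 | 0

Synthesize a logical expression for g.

g is 1 on exactly one input, (1,1,0,1), whose minterm is x1·x2·¬x3·x4. So g is just that conjunction.

g(x1, x2, x3, x4) = ((x1 · x2) · x3') · x4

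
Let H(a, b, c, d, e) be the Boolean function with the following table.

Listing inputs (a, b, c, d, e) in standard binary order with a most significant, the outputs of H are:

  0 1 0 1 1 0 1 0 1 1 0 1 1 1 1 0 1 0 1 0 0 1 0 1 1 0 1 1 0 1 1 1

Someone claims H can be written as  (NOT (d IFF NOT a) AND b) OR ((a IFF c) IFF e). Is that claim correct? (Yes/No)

Yes

Evaluate (NOT (d IFF NOT a) AND b) OR ((a IFF c) IFF e) on each row and compare to H:
  a=0, b=0, c=0, d=0, e=0: formula gives 0, H = 0 ✓
  a=0, b=0, c=0, d=0, e=1: formula gives 1, H = 1 ✓
  a=0, b=0, c=0, d=1, e=0: formula gives 0, H = 0 ✓
  a=0, b=0, c=0, d=1, e=1: formula gives 1, H = 1 ✓
  …and likewise for the remaining 28 rows.
No disagreement on any input; they are logically equivalent.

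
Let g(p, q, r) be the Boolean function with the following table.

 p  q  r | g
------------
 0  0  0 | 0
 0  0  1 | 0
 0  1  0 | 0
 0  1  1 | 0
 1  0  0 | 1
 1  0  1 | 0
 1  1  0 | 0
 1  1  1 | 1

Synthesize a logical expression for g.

g=1 on 2 inputs: (1,0,0), (1,1,1). Reading each as a conjunction of literals (p·¬q·¬r, p·q·r) and taking the OR gives the canonical DNF.

g(p, q, r) = ((p and not q) and not r) or ((p and q) and r)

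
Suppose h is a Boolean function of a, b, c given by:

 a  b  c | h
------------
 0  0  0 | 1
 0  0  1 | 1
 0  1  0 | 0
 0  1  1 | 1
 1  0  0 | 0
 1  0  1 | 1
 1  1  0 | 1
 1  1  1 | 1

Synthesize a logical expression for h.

h(a, b, c) = (((a' · b) · c') + ((a · b') · c'))'

h is 0 on only 2 rows — (0,1,0), (1,0,0). Writing each as a minterm (¬a·b·¬c, a·¬b·¬c) and OR-ing them characterizes exactly where h=0, so h is the negation of that disjunction.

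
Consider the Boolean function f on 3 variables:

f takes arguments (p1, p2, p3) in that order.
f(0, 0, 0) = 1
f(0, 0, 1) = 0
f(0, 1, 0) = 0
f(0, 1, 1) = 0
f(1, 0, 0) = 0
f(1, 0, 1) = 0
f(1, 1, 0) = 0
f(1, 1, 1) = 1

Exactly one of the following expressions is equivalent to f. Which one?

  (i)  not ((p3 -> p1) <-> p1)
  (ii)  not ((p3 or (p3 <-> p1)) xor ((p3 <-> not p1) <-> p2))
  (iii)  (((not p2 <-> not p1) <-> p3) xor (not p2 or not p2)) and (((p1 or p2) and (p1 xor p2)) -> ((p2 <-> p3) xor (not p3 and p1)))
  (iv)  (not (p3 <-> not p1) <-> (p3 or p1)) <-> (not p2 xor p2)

iii

(i) disagrees with f on (0,1,0) (formula → 1, table → 0); rule it out.
(ii) disagrees with f on (0,1,1) (formula → 1, table → 0); rule it out.
(iv) disagrees with f on (0,0,0) (formula → 0, table → 1); rule it out.
Only (iii) survives; checking it on all 8 rows confirms it matches f.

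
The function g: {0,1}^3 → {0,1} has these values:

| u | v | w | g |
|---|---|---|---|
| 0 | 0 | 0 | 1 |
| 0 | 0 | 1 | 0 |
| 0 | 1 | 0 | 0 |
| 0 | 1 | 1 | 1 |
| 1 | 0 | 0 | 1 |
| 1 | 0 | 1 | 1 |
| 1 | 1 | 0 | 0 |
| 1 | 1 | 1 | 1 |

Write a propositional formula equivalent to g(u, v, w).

There are just 3 zero rows: (0,0,1), (0,1,0), (1,1,0). Their minterms are ¬u·¬v·w, ¬u·v·¬w, u·v·¬w; the OR of those covers precisely the 0-outputs, and negating it yields g.

g(u, v, w) = ~((((~u & ~v) & w) | ((~u & v) & ~w)) | ((u & v) & ~w))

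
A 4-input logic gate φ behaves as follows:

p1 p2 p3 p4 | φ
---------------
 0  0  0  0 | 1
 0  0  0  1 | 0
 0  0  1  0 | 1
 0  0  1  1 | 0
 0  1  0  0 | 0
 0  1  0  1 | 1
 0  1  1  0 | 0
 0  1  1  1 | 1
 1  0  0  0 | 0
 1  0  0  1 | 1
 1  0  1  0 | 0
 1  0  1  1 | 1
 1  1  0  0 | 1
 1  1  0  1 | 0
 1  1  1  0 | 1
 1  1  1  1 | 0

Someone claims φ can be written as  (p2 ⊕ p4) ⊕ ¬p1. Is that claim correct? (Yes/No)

Yes

Evaluate (p2 ⊕ p4) ⊕ ¬p1 on each row and compare to φ:
  p1=0, p2=0, p3=0, p4=0: formula gives 1, φ = 1 ✓
  p1=0, p2=0, p3=0, p4=1: formula gives 0, φ = 0 ✓
  p1=0, p2=0, p3=1, p4=0: formula gives 1, φ = 1 ✓
  p1=0, p2=0, p3=1, p4=1: formula gives 0, φ = 0 ✓
  … (the remaining 12 rows also agree.)
No disagreement on any input; they are logically equivalent.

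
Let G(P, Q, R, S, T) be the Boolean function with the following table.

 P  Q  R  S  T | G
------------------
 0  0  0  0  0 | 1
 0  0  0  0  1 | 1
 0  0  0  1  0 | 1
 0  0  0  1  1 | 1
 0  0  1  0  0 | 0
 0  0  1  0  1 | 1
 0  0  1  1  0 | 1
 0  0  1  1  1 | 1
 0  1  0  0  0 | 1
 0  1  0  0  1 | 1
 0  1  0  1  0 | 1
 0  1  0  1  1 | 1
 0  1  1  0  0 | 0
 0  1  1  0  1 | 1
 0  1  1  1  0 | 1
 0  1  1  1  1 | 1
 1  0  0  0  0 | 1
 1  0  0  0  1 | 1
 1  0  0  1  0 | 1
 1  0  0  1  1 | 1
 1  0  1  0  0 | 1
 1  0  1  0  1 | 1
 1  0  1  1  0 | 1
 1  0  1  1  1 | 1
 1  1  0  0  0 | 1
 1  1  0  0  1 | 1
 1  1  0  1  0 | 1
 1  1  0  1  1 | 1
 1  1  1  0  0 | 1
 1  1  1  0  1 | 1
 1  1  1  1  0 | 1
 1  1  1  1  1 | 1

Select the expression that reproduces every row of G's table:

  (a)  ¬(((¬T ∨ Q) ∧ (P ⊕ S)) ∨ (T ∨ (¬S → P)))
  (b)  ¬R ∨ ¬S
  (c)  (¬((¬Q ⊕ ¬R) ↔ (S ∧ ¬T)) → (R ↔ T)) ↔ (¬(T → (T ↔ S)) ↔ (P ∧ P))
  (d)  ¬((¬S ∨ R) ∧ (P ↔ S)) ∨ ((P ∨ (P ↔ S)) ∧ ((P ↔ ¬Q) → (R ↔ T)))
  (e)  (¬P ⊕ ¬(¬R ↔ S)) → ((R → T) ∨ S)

e

(a) disagrees with G on (0,0,0,0,1) (formula → 0, table → 1); rule it out.
(b) disagrees with G on (0,0,1,0,0) (formula → 1, table → 0); rule it out.
(c) disagrees with G on (0,0,0,0,1) (formula → 0, table → 1); rule it out.
(d) disagrees with G on (0,0,1,0,0) (formula → 1, table → 0); rule it out.
Only (e) survives; checking it on all 32 rows confirms it matches G.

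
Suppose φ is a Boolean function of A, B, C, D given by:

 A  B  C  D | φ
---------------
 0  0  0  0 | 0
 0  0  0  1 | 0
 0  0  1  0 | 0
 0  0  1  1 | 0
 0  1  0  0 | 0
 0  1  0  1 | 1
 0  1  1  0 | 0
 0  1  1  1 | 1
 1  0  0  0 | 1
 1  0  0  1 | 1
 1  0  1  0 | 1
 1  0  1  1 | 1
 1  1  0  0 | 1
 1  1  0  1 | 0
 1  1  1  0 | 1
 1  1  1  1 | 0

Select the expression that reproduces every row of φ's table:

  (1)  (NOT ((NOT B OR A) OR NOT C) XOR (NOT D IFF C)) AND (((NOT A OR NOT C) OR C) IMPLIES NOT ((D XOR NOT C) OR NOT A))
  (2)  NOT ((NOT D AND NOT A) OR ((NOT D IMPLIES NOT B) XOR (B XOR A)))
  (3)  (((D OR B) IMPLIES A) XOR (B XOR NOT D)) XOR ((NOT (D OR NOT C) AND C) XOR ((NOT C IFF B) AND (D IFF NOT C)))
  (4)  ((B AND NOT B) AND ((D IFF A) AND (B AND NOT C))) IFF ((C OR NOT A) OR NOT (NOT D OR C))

2

(1) disagrees with φ on (0,1,0,1) (formula → 0, table → 1); rule it out.
(3) disagrees with φ on (0,1,0,1) (formula → 0, table → 1); rule it out.
(4) disagrees with φ on (0,1,0,1) (formula → 0, table → 1); rule it out.
Only (2) survives; checking it on all 16 rows confirms it matches φ.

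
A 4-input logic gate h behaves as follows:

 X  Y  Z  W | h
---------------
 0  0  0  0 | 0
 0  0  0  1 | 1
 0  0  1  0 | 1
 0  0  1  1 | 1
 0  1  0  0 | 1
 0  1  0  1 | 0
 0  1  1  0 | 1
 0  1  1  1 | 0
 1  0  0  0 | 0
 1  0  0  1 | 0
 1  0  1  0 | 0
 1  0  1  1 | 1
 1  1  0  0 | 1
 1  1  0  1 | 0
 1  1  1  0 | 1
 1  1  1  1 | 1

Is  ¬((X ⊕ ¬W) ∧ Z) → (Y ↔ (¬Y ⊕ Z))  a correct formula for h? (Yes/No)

Check the formula against h row by row:
  X=0, Y=0, Z=0, W=0: formula gives 0, h = 0 ✓
  X=0, Y=0, Z=0, W=1: formula gives 0, but h = 1 ✗
A single disagreement suffices: at (0,0,0,1) they differ, so the formula does not compute h.

No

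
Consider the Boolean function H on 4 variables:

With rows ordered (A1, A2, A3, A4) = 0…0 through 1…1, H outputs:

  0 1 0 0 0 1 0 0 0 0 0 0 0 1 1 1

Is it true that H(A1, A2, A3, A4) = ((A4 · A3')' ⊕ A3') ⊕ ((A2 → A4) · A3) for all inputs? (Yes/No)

Test each input against both H and the formula:
  A1=0, A2=0, A3=0, A4=0: formula gives 0, H = 0 ✓
  A1=0, A2=0, A3=0, A4=1: formula gives 1, H = 1 ✓
  A1=0, A2=0, A3=1, A4=0: formula gives 0, H = 0 ✓
  A1=0, A2=0, A3=1, A4=1: formula gives 0, H = 0 ✓
  …
  A1=0, A2=1, A3=1, A4=0: formula gives 1, but H = 0 ✗
Since they disagree at (0,1,1,0), the expression is not a correct formula for H.

No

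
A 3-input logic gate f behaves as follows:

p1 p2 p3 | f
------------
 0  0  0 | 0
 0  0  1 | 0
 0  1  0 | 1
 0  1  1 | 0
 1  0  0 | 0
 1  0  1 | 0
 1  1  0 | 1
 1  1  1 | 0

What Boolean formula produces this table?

The 1-rows are (0,1,0), (1,1,0). Each contributes one minterm — ¬p1·p2·¬p3; p1·p2·¬p3 — and their disjunction is a sum-of-products form of f.

f(p1, p2, p3) = ((NOT p1 AND p2) AND NOT p3) OR ((p1 AND p2) AND NOT p3)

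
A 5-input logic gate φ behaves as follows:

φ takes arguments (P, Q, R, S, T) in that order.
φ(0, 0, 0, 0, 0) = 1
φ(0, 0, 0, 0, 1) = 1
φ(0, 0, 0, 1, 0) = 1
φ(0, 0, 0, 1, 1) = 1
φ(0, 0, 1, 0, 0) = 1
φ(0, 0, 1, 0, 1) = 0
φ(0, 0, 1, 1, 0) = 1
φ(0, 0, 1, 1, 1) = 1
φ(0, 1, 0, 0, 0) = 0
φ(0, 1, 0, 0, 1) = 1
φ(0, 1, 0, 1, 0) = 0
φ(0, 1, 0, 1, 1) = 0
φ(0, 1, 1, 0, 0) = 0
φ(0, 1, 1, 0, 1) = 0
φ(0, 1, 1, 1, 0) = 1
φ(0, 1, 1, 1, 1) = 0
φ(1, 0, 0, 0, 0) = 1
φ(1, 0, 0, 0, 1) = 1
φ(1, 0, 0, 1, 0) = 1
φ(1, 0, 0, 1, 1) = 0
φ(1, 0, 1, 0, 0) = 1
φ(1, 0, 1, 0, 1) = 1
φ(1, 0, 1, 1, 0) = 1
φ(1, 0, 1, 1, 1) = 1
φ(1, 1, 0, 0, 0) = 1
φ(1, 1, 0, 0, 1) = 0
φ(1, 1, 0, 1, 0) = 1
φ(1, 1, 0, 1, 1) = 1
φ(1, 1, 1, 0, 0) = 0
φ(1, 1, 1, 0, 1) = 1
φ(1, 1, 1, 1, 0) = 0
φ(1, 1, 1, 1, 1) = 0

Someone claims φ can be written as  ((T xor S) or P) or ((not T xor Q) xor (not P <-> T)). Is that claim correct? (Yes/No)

Evaluate ((T xor S) or P) or ((not T xor Q) xor (not P <-> T)) on each row and compare to φ:
  P=0, Q=0, R=0, S=0, T=0: formula gives 1, φ = 1 ✓
  P=0, Q=0, R=0, S=0, T=1: formula gives 1, φ = 1 ✓
  P=0, Q=0, R=0, S=1, T=0: formula gives 1, φ = 1 ✓
  P=0, Q=0, R=0, S=1, T=1: formula gives 1, φ = 1 ✓
  …
  P=0, Q=0, R=1, S=0, T=1: formula gives 1, but φ = 0 ✗
Row (0,0,1,0,1) is a counterexample, so the formula is not equivalent to φ.

No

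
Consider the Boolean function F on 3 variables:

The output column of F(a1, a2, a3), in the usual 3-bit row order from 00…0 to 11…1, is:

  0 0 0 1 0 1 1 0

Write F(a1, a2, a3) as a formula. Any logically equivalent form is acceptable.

F(a1, a2, a3) = (((~a1 & a2) & a3) | ((a1 & ~a2) & a3)) | ((a1 & a2) & ~a3)

Collect the rows where F=1 — (0,1,1), (1,0,1), (1,1,0) — and write one minterm per row: ¬a1·a2·a3, a1·¬a2·a3, a1·a2·¬a3. Their union (logical OR) reproduces the table exactly.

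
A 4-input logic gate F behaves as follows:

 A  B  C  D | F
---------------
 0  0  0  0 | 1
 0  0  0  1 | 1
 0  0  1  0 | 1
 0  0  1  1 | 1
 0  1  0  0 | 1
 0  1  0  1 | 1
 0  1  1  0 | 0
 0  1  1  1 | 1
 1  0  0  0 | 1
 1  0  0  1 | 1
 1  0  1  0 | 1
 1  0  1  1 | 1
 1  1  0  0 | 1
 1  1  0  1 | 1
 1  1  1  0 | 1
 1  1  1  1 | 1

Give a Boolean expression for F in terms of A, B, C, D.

Only row (0,1,1,0) gives 0. So F is 1 everywhere except there — the complement of the minterm ¬A·B·C·¬D.

F(A, B, C, D) = ~(((~A & B) & C) & ~D)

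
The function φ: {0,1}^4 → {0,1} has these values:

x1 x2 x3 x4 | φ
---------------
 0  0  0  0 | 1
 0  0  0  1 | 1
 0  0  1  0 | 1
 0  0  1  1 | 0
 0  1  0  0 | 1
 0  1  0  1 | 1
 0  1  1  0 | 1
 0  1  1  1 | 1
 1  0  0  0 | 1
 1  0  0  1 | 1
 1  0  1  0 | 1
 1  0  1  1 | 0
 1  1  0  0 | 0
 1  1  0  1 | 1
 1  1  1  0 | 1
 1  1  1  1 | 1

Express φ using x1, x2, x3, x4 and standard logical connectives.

φ(x1, x2, x3, x4) = ~(((((~x1 & ~x2) & x3) & x4) | (((x1 & ~x2) & x3) & x4)) | (((x1 & x2) & ~x3) & ~x4))

There are just 3 zero rows: (0,0,1,1), (1,0,1,1), (1,1,0,0). Their minterms are ¬x1·¬x2·x3·x4, x1·¬x2·x3·x4, x1·x2·¬x3·¬x4; the OR of those covers precisely the 0-outputs, and negating it yields φ.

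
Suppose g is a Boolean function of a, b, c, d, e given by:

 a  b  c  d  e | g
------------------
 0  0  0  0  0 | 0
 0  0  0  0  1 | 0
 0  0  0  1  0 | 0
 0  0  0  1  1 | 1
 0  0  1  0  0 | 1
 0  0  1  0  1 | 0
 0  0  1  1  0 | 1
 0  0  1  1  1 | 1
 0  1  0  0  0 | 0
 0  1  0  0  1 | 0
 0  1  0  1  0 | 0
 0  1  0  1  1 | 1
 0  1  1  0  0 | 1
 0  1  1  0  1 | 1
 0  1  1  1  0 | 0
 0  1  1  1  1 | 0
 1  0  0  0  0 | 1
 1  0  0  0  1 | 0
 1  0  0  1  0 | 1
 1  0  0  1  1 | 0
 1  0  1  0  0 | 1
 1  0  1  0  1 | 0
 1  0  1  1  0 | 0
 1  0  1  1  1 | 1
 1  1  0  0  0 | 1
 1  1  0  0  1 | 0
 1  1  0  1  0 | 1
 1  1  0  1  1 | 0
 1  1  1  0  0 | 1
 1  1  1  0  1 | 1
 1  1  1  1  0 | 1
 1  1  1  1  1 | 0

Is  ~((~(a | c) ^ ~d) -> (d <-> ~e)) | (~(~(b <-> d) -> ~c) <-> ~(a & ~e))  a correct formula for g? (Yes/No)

Test each input against both g and the formula:
  a=0, b=0, c=0, d=0, e=0: formula gives 0, g = 0 ✓
  a=0, b=0, c=0, d=0, e=1: formula gives 0, g = 0 ✓
  a=0, b=0, c=0, d=1, e=0: formula gives 0, g = 0 ✓
  a=0, b=0, c=0, d=1, e=1: formula gives 1, g = 1 ✓
  … (the remaining 28 rows also agree.)
Every row agrees, so the formula is equivalent.

Yes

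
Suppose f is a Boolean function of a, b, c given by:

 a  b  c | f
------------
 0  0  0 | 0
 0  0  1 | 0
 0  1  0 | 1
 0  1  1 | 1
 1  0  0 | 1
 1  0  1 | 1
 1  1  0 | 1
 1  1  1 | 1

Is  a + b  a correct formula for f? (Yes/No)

Yes

Check the formula against f row by row:
  a=0, b=0, c=0: formula gives 0, f = 0 ✓
  a=0, b=0, c=1: formula gives 0, f = 0 ✓
  a=0, b=1, c=0: formula gives 1, f = 1 ✓
  a=0, b=1, c=1: formula gives 1, f = 1 ✓
  a=1, b=0, c=0: formula gives 1, f = 1 ✓
  …and likewise for the remaining 3 rows.
No disagreement on any input; they are logically equivalent.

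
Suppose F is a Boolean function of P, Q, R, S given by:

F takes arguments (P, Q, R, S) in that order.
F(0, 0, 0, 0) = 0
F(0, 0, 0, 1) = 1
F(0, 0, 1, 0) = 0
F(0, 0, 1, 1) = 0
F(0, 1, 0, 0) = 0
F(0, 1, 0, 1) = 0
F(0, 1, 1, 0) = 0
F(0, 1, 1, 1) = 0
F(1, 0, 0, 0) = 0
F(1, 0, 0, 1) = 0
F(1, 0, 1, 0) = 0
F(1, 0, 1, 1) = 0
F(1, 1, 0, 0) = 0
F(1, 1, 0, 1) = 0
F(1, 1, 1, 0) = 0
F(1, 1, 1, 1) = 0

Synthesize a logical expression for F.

F is 1 on exactly one input, (0,0,0,1), whose minterm is ¬P·¬Q·¬R·S. So F is just that conjunction.

F(P, Q, R, S) = ((P' · Q') · R') · S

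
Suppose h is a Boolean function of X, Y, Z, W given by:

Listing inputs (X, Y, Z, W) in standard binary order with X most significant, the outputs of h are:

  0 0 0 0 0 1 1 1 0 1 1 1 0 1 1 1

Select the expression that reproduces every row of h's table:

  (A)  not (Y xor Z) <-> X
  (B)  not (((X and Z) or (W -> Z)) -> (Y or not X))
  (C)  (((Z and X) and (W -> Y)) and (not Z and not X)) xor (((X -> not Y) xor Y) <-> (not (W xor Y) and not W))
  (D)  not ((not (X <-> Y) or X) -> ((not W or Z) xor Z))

(A): at (0,0,1,0) it gives 1, but h = 0 — eliminated.
(B): at (0,1,0,1) it gives 0, but h = 1 — eliminated.
(C): at (0,0,0,0) it gives 1, but h = 0 — eliminated.
Only (D) survives; checking it on all 16 rows confirms it matches h.

D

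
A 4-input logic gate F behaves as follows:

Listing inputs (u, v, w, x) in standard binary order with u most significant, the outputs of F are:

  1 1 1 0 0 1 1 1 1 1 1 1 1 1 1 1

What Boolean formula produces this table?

F(u, v, w, x) = not ((((not u and not v) and w) and x) or (((not u and v) and not w) and not x))

The 0-rows are (0,0,1,1), (0,1,0,0). Take each as a conjunction (¬u·¬v·w·x, ¬u·v·¬w·¬x), form their disjunction, and complement — that gives a formula that is 1 everywhere F is.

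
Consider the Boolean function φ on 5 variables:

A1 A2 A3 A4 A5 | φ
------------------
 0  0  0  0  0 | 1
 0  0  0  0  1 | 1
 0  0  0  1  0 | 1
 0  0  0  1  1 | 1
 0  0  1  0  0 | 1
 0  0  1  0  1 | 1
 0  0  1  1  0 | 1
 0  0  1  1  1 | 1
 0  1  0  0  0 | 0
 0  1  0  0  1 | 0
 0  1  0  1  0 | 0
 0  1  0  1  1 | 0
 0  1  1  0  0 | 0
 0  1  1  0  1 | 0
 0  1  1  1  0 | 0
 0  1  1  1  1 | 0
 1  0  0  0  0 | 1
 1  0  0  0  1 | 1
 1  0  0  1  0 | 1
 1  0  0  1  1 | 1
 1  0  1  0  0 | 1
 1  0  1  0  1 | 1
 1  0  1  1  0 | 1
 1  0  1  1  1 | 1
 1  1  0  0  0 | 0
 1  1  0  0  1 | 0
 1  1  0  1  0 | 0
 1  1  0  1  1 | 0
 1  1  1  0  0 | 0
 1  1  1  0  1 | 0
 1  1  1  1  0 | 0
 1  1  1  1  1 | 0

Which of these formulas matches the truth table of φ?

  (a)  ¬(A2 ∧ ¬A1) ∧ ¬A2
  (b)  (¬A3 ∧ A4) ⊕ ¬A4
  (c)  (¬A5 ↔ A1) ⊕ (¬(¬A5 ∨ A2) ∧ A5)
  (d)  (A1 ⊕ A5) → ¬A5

(b) fails at (0,0,1,1,0): the formula yields 0, φ is 1.
(c) fails at (0,0,0,0,0): the formula yields 0, φ is 1.
(d) fails at (0,0,0,0,1): the formula yields 0, φ is 1.
Only (a) survives; checking it on all 32 rows confirms it matches φ.

a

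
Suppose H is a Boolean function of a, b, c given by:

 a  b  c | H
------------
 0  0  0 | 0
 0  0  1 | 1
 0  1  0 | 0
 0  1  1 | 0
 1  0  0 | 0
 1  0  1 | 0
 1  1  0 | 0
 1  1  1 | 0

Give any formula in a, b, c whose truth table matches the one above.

H(a, b, c) = (¬a ∧ ¬b) ∧ c

H is 1 on exactly one input, (0,0,1), whose minterm is ¬a·¬b·c. So H is just that conjunction.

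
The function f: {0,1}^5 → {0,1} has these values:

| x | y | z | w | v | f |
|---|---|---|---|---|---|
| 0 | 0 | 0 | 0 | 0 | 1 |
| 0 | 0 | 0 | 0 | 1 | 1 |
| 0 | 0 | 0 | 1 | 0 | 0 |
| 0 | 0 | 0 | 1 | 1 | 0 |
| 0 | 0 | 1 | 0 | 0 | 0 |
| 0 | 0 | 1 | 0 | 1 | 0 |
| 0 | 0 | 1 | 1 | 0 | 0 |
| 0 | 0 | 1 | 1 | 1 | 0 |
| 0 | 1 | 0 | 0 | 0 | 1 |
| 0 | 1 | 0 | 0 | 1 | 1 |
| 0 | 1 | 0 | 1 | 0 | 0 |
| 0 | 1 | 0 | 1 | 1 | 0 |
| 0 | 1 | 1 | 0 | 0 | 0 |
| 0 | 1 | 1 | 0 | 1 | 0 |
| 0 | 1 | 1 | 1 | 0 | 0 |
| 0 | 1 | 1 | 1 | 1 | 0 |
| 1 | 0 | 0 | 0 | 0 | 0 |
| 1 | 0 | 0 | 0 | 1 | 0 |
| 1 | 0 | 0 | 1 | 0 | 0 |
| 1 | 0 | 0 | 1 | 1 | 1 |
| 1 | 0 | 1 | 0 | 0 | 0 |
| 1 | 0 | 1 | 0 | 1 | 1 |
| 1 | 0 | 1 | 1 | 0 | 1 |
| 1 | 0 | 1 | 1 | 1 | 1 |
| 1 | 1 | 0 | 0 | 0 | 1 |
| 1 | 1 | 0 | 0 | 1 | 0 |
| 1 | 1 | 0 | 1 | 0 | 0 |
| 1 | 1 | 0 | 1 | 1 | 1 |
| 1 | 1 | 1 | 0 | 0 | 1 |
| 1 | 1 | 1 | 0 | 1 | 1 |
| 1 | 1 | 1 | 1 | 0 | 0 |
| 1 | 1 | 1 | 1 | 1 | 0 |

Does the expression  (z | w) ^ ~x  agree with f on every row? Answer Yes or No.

No

Test each input against both f and the formula:
  x=0, y=0, z=0, w=0, v=0: formula gives 1, f = 1 ✓
  x=0, y=0, z=0, w=0, v=1: formula gives 1, f = 1 ✓
  x=0, y=0, z=0, w=1, v=0: formula gives 0, f = 0 ✓
  x=0, y=0, z=0, w=1, v=1: formula gives 0, f = 0 ✓
  …
  x=1, y=0, z=0, w=1, v=0: formula gives 1, but f = 0 ✗
A single disagreement suffices: at (1,0,0,1,0) they differ, so the formula does not compute f.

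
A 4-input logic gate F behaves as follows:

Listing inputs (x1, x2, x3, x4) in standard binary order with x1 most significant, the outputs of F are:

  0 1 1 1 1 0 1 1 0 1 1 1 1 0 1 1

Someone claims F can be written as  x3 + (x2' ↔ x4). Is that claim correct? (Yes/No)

Test each input against both F and the formula:
  x1=0, x2=0, x3=0, x4=0: formula gives 0, F = 0 ✓
  x1=0, x2=0, x3=0, x4=1: formula gives 1, F = 1 ✓
  x1=0, x2=0, x3=1, x4=0: formula gives 1, F = 1 ✓
  x1=0, x2=0, x3=1, x4=1: formula gives 1, F = 1 ✓
  …and likewise for the remaining 12 rows.
No disagreement on any input; they are logically equivalent.

Yes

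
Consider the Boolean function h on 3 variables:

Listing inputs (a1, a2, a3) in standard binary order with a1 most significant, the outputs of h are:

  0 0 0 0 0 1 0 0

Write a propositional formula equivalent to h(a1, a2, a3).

h is 1 on exactly one input, (1,0,1), whose minterm is a1·¬a2·a3. So h is just that conjunction.

h(a1, a2, a3) = (a1 AND NOT a2) AND a3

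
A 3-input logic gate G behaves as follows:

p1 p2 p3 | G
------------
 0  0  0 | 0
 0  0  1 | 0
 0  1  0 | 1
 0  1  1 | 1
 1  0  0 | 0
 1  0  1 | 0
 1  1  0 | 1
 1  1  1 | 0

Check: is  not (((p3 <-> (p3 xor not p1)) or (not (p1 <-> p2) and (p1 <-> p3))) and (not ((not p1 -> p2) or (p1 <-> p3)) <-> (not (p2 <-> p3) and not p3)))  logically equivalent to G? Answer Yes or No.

No

Test each input against both G and the formula:
  p1=0, p2=0, p3=0: formula gives 1, but G = 0 ✗
Row (0,0,0) is a counterexample, so the formula is not equivalent to G.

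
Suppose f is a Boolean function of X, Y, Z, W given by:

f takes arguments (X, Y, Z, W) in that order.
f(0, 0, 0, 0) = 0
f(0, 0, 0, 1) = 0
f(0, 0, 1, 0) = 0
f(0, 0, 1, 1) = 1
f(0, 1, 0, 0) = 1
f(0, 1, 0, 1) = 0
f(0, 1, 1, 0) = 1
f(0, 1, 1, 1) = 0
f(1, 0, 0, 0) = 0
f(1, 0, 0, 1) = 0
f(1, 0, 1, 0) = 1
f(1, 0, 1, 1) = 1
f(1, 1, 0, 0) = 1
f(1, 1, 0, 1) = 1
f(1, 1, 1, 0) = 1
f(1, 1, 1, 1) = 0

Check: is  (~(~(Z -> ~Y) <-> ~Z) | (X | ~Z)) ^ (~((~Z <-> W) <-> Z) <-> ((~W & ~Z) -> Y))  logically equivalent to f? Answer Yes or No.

Evaluate (~(~(Z -> ~Y) <-> ~Z) | (X | ~Z)) ^ (~((~Z <-> W) <-> Z) <-> ((~W & ~Z) -> Y)) on each row and compare to f:
  X=0, Y=0, Z=0, W=0: formula gives 0, f = 0 ✓
  X=0, Y=0, Z=0, W=1: formula gives 0, f = 0 ✓
  X=0, Y=0, Z=1, W=0: formula gives 0, f = 0 ✓
  X=0, Y=0, Z=1, W=1: formula gives 1, f = 1 ✓
  …
  X=1, Y=0, Z=1, W=1: formula gives 0, but f = 1 ✗
Since they disagree at (1,0,1,1), the expression is not a correct formula for f.

No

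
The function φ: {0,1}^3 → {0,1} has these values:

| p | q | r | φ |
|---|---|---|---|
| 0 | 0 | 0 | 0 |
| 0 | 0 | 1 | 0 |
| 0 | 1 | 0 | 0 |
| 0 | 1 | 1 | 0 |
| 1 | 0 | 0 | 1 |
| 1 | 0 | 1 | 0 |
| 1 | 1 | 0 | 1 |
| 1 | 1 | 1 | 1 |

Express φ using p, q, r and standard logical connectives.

The 1-rows are (1,0,0), (1,1,0), (1,1,1). Each contributes one minterm — p·¬q·¬r; p·q·¬r; p·q·r — and their disjunction is a sum-of-products form of φ.

φ(p, q, r) = (((p & ~q) & ~r) | ((p & q) & ~r)) | ((p & q) & r)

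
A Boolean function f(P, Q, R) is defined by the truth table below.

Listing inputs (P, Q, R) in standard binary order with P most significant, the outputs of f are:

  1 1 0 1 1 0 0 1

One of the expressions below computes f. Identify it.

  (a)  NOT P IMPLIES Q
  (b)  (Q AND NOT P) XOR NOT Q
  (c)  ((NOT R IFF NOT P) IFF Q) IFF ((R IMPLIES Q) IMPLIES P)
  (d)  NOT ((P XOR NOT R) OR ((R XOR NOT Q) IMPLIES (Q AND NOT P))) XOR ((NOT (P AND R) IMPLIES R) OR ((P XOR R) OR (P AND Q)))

c

(a) fails at (0,0,0): the formula yields 0, f is 1.
(b) fails at (0,1,0): the formula yields 1, f is 0.
(d) fails at (0,0,0): the formula yields 0, f is 1.
That leaves (c). Evaluating it on every row reproduces the table of f exactly.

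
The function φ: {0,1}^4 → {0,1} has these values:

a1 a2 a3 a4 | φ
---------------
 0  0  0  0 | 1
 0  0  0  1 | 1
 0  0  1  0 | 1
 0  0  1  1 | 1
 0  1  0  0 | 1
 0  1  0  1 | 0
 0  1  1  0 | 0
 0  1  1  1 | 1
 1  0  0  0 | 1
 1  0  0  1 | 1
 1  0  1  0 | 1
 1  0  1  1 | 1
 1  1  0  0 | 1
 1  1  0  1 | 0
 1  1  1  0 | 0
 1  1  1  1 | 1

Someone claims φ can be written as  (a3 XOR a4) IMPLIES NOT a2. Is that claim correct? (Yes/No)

Test each input against both φ and the formula:
  a1=0, a2=0, a3=0, a4=0: formula gives 1, φ = 1 ✓
  a1=0, a2=0, a3=0, a4=1: formula gives 1, φ = 1 ✓
  a1=0, a2=0, a3=1, a4=0: formula gives 1, φ = 1 ✓
  a1=0, a2=0, a3=1, a4=1: formula gives 1, φ = 1 ✓
  … (the remaining 12 rows also agree.)
No disagreement on any input; they are logically equivalent.

Yes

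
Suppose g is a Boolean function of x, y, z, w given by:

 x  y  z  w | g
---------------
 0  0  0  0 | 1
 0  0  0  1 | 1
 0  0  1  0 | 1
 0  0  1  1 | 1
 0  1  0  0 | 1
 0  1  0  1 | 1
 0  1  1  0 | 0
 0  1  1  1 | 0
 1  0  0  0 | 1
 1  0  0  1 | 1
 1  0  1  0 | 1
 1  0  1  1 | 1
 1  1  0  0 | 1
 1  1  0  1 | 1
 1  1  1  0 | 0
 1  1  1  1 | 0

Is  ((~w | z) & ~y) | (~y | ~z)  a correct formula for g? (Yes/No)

Check the formula against g row by row:
  x=0, y=0, z=0, w=0: formula gives 1, g = 1 ✓
  x=0, y=0, z=0, w=1: formula gives 1, g = 1 ✓
  x=0, y=0, z=1, w=0: formula gives 1, g = 1 ✓
  x=0, y=0, z=1, w=1: formula gives 1, g = 1 ✓
  …and likewise for the remaining 12 rows.
No disagreement on any input; they are logically equivalent.

Yes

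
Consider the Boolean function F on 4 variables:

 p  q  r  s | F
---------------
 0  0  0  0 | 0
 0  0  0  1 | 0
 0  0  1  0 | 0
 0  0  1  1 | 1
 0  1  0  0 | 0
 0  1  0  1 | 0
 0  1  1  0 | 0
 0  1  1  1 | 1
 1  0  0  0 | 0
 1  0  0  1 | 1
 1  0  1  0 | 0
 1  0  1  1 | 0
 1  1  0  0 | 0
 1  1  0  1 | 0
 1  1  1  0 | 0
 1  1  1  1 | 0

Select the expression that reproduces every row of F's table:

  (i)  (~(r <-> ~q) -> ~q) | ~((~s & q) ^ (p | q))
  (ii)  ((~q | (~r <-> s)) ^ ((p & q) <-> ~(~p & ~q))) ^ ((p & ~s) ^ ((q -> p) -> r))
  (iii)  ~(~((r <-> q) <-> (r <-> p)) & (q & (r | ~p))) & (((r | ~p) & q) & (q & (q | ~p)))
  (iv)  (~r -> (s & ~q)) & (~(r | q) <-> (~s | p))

iv

(i) fails at (0,0,0,0): the formula yields 1, F is 0.
(ii) fails at (0,0,1,0): the formula yields 1, F is 0.
(iii) fails at (0,0,1,1): the formula yields 0, F is 1.
(iv) is the remaining candidate, and it agrees with F on all 16 inputs.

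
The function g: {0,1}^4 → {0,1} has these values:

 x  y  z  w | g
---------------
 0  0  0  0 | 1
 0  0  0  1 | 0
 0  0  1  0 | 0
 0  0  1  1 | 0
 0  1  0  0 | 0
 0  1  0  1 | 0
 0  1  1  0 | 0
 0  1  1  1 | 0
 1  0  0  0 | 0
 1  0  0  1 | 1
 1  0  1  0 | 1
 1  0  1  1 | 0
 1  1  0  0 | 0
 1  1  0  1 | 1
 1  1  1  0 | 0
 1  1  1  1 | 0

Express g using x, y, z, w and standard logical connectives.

g=1 on 4 inputs: (0,0,0,0), (1,0,0,1), (1,0,1,0), (1,1,0,1). Reading each as a conjunction of literals (¬x·¬y·¬z·¬w, x·¬y·¬z·w, x·¬y·z·¬w, x·y·¬z·w) and taking the OR gives the canonical DNF.

g(x, y, z, w) = (((((x' · y') · z') · w') + (((x · y') · z') · w)) + (((x · y') · z) · w')) + (((x · y) · z') · w)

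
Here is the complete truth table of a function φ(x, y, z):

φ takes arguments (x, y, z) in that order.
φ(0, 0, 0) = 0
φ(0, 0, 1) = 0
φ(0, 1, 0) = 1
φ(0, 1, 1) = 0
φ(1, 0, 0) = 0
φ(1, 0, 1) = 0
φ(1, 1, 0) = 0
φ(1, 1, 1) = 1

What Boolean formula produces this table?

Collect the rows where φ=1 — (0,1,0), (1,1,1) — and write one minterm per row: ¬x·y·¬z, x·y·z. Their union (logical OR) reproduces the table exactly.

φ(x, y, z) = ((x' · y) · z') + ((x · y) · z)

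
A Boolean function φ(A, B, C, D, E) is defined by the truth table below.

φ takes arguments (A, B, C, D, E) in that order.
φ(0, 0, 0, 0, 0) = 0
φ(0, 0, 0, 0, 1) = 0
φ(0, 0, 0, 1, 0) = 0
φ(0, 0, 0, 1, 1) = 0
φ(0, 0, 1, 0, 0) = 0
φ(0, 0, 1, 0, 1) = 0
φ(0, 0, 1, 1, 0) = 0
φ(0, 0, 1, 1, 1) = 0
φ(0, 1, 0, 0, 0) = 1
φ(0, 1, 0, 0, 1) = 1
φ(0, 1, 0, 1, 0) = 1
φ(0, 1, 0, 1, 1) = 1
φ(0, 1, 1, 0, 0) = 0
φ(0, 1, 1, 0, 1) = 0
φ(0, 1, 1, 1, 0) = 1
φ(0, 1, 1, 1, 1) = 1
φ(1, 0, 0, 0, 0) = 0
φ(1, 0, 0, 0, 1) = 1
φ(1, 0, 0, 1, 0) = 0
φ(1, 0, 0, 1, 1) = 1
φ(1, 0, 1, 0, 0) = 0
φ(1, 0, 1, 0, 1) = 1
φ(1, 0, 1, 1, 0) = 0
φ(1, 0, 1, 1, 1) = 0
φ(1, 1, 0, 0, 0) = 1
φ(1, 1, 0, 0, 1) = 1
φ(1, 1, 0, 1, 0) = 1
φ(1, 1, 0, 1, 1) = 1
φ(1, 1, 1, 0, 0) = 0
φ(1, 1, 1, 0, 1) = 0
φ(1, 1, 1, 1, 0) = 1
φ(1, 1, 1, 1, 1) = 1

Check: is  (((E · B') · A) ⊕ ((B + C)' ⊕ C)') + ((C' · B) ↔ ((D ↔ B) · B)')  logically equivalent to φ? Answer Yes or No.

No

Test each input against both φ and the formula:
  A=0, B=0, C=0, D=0, E=0: formula gives 0, φ = 0 ✓
  A=0, B=0, C=0, D=0, E=1: formula gives 0, φ = 0 ✓
  A=0, B=0, C=0, D=1, E=0: formula gives 0, φ = 0 ✓
  A=0, B=0, C=0, D=1, E=1: formula gives 0, φ = 0 ✓
  …
  A=1, B=0, C=1, D=1, E=1: formula gives 1, but φ = 0 ✗
Since they disagree at (1,0,1,1,1), the expression is not a correct formula for φ.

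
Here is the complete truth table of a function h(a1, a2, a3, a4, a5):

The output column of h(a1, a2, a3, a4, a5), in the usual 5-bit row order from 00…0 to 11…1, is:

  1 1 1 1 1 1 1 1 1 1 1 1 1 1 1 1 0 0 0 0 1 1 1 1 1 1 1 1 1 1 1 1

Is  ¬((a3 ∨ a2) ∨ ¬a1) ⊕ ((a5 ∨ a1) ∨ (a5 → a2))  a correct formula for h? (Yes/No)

Yes

Evaluate ¬((a3 ∨ a2) ∨ ¬a1) ⊕ ((a5 ∨ a1) ∨ (a5 → a2)) on each row and compare to h:
  a1=0, a2=0, a3=0, a4=0, a5=0: formula gives 1, h = 1 ✓
  a1=0, a2=0, a3=0, a4=0, a5=1: formula gives 1, h = 1 ✓
  a1=0, a2=0, a3=0, a4=1, a5=0: formula gives 1, h = 1 ✓
  a1=0, a2=0, a3=0, a4=1, a5=1: formula gives 1, h = 1 ✓
  …and likewise for the remaining 28 rows.
Every row agrees, so the formula is equivalent.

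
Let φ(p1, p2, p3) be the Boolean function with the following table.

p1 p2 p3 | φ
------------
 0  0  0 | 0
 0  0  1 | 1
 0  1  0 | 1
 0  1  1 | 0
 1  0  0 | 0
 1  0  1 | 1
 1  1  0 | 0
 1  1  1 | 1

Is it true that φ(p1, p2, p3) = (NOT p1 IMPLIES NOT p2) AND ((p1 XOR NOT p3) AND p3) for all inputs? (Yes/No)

No

Evaluate (NOT p1 IMPLIES NOT p2) AND ((p1 XOR NOT p3) AND p3) on each row and compare to φ:
  p1=0, p2=0, p3=0: formula gives 0, φ = 0 ✓
  p1=0, p2=0, p3=1: formula gives 0, but φ = 1 ✗
Row (0,0,1) is a counterexample, so the formula is not equivalent to φ.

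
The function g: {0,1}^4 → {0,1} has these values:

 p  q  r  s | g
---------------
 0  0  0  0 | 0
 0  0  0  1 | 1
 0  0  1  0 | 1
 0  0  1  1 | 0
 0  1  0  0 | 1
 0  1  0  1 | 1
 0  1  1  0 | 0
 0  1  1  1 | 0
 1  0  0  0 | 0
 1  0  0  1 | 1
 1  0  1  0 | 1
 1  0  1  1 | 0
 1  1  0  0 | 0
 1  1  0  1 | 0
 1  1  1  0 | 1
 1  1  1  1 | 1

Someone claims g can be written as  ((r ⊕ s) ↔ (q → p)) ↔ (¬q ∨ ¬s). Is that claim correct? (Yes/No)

Yes

Test each input against both g and the formula:
  p=0, q=0, r=0, s=0: formula gives 0, g = 0 ✓
  p=0, q=0, r=0, s=1: formula gives 1, g = 1 ✓
  p=0, q=0, r=1, s=0: formula gives 1, g = 1 ✓
  p=0, q=0, r=1, s=1: formula gives 0, g = 0 ✓
  …and likewise for the remaining 12 rows.
Every row agrees, so the formula is equivalent.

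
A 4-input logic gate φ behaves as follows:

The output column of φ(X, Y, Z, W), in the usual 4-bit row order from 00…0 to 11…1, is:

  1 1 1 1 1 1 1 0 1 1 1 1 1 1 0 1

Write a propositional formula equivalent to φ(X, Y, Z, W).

There are just 2 zero rows: (0,1,1,1), (1,1,1,0). Their minterms are ¬X·Y·Z·W, X·Y·Z·¬W; the OR of those covers precisely the 0-outputs, and negating it yields φ.

φ(X, Y, Z, W) = not ((((not X and Y) and Z) and W) or (((X and Y) and Z) and not W))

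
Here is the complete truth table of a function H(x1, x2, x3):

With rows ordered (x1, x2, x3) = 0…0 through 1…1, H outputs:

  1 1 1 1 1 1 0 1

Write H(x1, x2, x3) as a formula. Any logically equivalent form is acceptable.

Only row (1,1,0) gives 0. So H is 1 everywhere except there — the complement of the minterm x1·x2·¬x3.

H(x1, x2, x3) = NOT ((x1 AND x2) AND NOT x3)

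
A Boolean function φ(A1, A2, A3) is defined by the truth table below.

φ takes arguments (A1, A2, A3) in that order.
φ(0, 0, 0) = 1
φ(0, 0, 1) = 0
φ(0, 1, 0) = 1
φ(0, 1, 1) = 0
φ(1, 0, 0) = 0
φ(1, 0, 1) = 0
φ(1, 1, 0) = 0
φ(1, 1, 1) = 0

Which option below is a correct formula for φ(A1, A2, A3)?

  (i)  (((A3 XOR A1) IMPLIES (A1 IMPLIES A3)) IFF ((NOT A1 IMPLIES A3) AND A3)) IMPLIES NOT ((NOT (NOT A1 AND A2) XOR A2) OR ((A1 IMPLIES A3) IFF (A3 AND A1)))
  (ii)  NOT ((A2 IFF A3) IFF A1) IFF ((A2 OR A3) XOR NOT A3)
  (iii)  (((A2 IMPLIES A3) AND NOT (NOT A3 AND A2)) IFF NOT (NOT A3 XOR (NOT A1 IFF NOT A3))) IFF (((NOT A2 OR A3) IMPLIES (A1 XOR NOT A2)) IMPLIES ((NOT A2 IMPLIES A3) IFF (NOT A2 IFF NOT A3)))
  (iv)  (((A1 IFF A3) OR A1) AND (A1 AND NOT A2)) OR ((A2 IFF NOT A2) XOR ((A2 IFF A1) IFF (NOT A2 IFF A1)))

i

(ii) disagrees with φ on (0,1,1) (formula → 1, table → 0); rule it out.
(iii) disagrees with φ on (0,0,0) (formula → 0, table → 1); rule it out.
(iv) disagrees with φ on (0,0,0) (formula → 0, table → 1); rule it out.
(i) is the remaining candidate, and it agrees with φ on all 8 inputs.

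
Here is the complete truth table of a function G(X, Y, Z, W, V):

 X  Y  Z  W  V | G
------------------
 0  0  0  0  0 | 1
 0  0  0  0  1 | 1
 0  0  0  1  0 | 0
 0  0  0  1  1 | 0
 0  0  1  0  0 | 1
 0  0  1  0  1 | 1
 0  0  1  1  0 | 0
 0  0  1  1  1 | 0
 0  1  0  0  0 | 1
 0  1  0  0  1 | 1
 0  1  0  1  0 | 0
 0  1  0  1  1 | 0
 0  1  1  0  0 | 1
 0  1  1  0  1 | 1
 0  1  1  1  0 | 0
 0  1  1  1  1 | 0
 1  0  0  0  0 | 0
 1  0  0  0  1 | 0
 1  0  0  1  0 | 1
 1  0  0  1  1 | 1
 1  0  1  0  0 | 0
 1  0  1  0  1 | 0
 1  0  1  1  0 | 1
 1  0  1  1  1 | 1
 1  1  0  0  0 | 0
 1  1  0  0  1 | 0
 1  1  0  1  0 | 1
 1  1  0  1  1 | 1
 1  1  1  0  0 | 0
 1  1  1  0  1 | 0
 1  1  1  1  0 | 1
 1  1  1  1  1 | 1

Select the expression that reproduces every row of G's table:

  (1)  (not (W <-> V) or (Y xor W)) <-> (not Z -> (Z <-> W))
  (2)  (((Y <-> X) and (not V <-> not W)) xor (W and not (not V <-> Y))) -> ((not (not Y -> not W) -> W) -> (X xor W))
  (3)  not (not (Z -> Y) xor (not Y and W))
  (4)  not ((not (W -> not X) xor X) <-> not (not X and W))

(1) fails at (0,0,0,0,0): the formula yields 0, G is 1.
(2) fails at (0,0,0,0,0): the formula yields 0, G is 1.
(3) fails at (0,0,1,0,0): the formula yields 0, G is 1.
(4) is the remaining candidate, and it agrees with G on all 32 inputs.

4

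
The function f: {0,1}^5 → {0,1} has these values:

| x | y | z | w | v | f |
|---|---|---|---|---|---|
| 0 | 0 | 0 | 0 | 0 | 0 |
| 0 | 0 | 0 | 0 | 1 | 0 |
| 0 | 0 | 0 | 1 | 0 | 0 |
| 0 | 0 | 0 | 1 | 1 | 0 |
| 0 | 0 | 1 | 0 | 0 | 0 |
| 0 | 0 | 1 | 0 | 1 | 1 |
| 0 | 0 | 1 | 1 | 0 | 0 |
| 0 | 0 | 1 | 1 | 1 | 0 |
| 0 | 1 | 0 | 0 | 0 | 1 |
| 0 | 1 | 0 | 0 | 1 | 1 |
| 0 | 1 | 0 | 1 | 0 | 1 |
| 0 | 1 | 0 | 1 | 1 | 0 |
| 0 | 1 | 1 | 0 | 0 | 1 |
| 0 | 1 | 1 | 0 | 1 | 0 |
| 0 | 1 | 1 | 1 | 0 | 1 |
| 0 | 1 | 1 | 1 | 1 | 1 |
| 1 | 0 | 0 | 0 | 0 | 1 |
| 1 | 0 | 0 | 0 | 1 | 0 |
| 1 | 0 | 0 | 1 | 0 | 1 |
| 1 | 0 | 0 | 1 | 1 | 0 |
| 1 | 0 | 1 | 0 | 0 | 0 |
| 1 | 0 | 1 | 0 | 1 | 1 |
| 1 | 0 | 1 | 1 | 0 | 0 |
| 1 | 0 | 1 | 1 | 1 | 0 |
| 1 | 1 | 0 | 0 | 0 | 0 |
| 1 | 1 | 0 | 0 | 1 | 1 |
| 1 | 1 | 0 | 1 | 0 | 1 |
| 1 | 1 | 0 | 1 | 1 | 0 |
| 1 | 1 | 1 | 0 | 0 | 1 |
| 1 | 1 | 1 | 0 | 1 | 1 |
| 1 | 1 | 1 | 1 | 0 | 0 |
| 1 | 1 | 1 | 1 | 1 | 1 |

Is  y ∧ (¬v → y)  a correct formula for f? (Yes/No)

Test each input against both f and the formula:
  x=0, y=0, z=0, w=0, v=0: formula gives 0, f = 0 ✓
  x=0, y=0, z=0, w=0, v=1: formula gives 0, f = 0 ✓
  x=0, y=0, z=0, w=1, v=0: formula gives 0, f = 0 ✓
  x=0, y=0, z=0, w=1, v=1: formula gives 0, f = 0 ✓
  …
  x=0, y=0, z=1, w=0, v=1: formula gives 0, but f = 1 ✗
A single disagreement suffices: at (0,0,1,0,1) they differ, so the formula does not compute f.

No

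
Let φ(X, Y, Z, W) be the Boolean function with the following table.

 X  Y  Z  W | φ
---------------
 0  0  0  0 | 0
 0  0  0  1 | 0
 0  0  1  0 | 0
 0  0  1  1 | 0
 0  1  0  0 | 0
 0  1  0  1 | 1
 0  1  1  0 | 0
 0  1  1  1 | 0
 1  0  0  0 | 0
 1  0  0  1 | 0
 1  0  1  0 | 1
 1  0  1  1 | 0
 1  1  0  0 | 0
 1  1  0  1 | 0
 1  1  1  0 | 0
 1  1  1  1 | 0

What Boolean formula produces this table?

The 1-rows are (0,1,0,1), (1,0,1,0). Each contributes one minterm — ¬X·Y·¬Z·W; X·¬Y·Z·¬W — and their disjunction is a sum-of-products form of φ.

φ(X, Y, Z, W) = (((¬X ∧ Y) ∧ ¬Z) ∧ W) ∨ (((X ∧ ¬Y) ∧ Z) ∧ ¬W)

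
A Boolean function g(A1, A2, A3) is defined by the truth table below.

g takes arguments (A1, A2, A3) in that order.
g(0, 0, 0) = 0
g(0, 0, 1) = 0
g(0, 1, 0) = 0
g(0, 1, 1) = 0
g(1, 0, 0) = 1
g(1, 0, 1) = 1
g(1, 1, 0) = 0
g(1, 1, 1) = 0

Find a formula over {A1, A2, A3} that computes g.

g(A1, A2, A3) = ((A1 AND NOT A2) AND NOT A3) OR ((A1 AND NOT A2) AND A3)

The 1-rows are (1,0,0), (1,0,1). Each contributes one minterm — A1·¬A2·¬A3; A1·¬A2·A3 — and their disjunction is a sum-of-products form of g.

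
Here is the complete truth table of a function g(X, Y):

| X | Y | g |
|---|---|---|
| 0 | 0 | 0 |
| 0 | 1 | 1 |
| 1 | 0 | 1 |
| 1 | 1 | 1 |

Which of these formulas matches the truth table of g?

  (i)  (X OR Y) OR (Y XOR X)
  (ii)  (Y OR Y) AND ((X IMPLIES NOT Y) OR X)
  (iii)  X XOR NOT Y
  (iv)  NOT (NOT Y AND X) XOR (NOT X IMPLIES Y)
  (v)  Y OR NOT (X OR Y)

(ii): at (1,0) it gives 0, but g = 1 — eliminated.
(iii): at (0,0) it gives 1, but g = 0 — eliminated.
(iv): at (0,0) it gives 1, but g = 0 — eliminated.
(v): at (0,0) it gives 1, but g = 0 — eliminated.
(i) is the remaining candidate, and it agrees with g on all 4 inputs.

i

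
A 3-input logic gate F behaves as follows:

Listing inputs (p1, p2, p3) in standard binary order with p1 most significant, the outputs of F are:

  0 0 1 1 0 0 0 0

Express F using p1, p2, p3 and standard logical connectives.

F(p1, p2, p3) = ((not p1 and p2) and not p3) or ((not p1 and p2) and p3)

The 1-rows are (0,1,0), (0,1,1). Each contributes one minterm — ¬p1·p2·¬p3; ¬p1·p2·p3 — and their disjunction is a sum-of-products form of F.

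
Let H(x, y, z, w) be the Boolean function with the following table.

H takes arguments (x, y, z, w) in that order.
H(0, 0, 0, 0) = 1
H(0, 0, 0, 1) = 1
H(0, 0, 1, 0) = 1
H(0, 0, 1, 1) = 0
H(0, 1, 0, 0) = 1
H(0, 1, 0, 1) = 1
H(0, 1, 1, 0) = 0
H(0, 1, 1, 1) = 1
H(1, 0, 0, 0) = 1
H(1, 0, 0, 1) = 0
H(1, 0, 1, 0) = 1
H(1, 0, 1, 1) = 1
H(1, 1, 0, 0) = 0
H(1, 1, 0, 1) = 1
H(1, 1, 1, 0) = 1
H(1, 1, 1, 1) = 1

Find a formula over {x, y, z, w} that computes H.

H(x, y, z, w) = ((((((x' · y') · z) · w) + (((x' · y) · z) · w')) + (((x · y') · z') · w)) + (((x · y) · z') · w'))'

There are just 4 zero rows: (0,0,1,1), (0,1,1,0), (1,0,0,1), (1,1,0,0). Their minterms are ¬x·¬y·z·w, ¬x·y·z·¬w, x·¬y·¬z·w, x·y·¬z·¬w; the OR of those covers precisely the 0-outputs, and negating it yields H.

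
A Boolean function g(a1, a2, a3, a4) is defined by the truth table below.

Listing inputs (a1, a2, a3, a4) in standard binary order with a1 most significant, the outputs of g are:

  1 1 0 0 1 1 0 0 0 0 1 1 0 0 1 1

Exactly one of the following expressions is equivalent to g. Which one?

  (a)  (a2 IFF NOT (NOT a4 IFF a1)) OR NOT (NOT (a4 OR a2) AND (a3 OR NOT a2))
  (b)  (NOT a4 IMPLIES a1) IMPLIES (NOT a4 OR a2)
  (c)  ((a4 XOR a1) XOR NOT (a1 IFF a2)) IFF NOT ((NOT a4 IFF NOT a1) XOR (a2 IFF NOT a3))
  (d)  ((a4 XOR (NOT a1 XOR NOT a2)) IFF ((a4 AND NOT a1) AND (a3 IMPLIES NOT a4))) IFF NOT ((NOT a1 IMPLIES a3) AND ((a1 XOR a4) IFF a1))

c

(a): at (0,0,0,0) it gives 0, but g = 1 — eliminated.
(b): at (0,0,0,1) it gives 0, but g = 1 — eliminated.
(d): at (0,1,0,0) it gives 0, but g = 1 — eliminated.
(c) is the remaining candidate, and it agrees with g on all 16 inputs.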